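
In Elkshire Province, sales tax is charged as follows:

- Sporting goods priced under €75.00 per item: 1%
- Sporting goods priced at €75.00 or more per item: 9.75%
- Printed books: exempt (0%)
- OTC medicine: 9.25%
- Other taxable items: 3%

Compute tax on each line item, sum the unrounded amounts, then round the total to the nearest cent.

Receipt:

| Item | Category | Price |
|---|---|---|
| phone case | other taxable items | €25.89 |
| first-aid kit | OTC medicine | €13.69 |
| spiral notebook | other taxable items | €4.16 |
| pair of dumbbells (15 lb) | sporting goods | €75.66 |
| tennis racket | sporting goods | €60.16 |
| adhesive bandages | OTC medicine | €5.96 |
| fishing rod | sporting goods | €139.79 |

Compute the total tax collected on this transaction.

Phone case €25.89: other taxable items → 3% → €0.7767
First-aid kit €13.69: OTC medicine → 9.25% → €1.266325
Spiral notebook €4.16: other taxable items → 3% → €0.1248
Pair of dumbbells (15 lb) €75.66: sporting goods, €75.00 or more → 9.75% → €7.37685
Tennis racket €60.16: sporting goods, under €75.00 → 1% → €0.6016
Adhesive bandages €5.96: OTC medicine → 9.25% → €0.5513
Fishing rod €139.79: sporting goods, €75.00 or more → 9.75% → €13.629525
Unrounded tax sum = €24.3271 → €24.33

€24.33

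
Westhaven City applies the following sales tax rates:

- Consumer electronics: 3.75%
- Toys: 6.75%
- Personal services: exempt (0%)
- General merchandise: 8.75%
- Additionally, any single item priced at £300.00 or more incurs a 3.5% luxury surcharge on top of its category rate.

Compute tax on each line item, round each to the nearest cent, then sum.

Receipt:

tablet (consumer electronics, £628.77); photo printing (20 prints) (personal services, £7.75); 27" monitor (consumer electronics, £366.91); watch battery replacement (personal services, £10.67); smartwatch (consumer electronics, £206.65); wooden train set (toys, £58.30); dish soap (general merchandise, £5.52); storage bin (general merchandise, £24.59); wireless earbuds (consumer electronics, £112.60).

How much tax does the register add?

Tablet £628.77: consumer electronics → 3.75% + 3.5% surcharge = 7.25% → £45.59
Photo printing (20 prints) £7.75: personal services → 0% → £0.00
27" monitor £366.91: consumer electronics → 3.75% + 3.5% surcharge = 7.25% → £26.60
Watch battery replacement £10.67: personal services → 0% → £0.00
Smartwatch £206.65: consumer electronics → 3.75% → £7.75
Wooden train set £58.30: toys → 6.75% → £3.94
Dish soap £5.52: general merchandise → 8.75% → £0.48
Storage bin £24.59: general merchandise → 8.75% → £2.15
Wireless earbuds £112.60: consumer electronics → 3.75% → £4.22
Total tax = £45.59 + £26.60 + £7.75 + £3.94 + £0.48 + £2.15 + £4.22 = £90.73

£90.73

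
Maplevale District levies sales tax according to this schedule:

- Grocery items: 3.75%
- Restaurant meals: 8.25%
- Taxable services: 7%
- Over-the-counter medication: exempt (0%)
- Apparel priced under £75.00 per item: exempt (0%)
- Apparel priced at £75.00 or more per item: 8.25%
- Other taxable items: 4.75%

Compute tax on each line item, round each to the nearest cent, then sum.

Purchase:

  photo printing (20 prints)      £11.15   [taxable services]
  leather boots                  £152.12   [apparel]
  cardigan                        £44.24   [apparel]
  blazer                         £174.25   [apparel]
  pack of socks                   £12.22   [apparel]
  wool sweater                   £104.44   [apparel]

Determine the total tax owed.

Photo printing (20 prints) £11.15: taxable services → 7% → £0.78
Leather boots £152.12: apparel, £75.00 or more → 8.25% → £12.55
Cardigan £44.24: apparel, under £75.00 → 0% → £0.00
Blazer £174.25: apparel, £75.00 or more → 8.25% → £14.38
Pack of socks £12.22: apparel, under £75.00 → 0% → £0.00
Wool sweater £104.44: apparel, £75.00 or more → 8.25% → £8.62
Total tax = £0.78 + £12.55 + £14.38 + £8.62 = £36.33

£36.33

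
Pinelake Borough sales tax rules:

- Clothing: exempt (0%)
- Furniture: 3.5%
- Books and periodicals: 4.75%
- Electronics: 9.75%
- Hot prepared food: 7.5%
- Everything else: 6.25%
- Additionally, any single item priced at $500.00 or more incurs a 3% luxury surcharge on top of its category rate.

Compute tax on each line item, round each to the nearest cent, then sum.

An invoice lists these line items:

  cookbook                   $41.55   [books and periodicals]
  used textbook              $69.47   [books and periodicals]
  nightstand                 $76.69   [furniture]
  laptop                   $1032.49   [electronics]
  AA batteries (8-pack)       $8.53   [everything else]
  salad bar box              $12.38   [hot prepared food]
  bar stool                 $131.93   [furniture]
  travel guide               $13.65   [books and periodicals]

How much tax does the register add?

$146.32

Cookbook $41.55: books and periodicals → 4.75% → $1.97
Used textbook $69.47: books and periodicals → 4.75% → $3.30
Nightstand $76.69: furniture → 3.5% → $2.68
Laptop $1032.49: electronics → 9.75% + 3% surcharge = 12.75% → $131.64
AA batteries (8-pack) $8.53: everything else → 6.25% → $0.53
Salad bar box $12.38: hot prepared food → 7.5% → $0.93
Bar stool $131.93: furniture → 3.5% → $4.62
Travel guide $13.65: books and periodicals → 4.75% → $0.65
Total tax = $1.97 + $3.30 + $2.68 + $131.64 + $0.53 + $0.93 + $4.62 + $0.65 = $146.32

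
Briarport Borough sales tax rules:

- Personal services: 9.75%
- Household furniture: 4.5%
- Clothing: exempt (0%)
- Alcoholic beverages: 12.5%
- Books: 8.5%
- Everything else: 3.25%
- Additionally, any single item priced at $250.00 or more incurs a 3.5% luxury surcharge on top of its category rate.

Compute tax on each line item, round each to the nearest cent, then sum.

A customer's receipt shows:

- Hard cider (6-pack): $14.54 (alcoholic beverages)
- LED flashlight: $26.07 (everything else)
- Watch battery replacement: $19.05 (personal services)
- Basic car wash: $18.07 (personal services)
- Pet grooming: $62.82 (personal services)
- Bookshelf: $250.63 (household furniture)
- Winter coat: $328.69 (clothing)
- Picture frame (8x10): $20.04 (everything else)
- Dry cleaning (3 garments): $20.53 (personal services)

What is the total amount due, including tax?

$807.05

Hard cider (6-pack) $14.54: alcoholic beverages → 12.5% → $1.82
LED flashlight $26.07: everything else → 3.25% → $0.85
Watch battery replacement $19.05: personal services → 9.75% → $1.86
Basic car wash $18.07: personal services → 9.75% → $1.76
Pet grooming $62.82: personal services → 9.75% → $6.12
Bookshelf $250.63: household furniture → 4.5% + 3.5% surcharge = 8% → $20.05
Winter coat $328.69: clothing → 0% + 3.5% surcharge = 3.5% → $11.50
Picture frame (8x10) $20.04: everything else → 3.25% → $0.65
Dry cleaning (3 garments) $20.53: personal services → 9.75% → $2.00
Subtotal = $760.44; tax = $46.61; total due = $807.05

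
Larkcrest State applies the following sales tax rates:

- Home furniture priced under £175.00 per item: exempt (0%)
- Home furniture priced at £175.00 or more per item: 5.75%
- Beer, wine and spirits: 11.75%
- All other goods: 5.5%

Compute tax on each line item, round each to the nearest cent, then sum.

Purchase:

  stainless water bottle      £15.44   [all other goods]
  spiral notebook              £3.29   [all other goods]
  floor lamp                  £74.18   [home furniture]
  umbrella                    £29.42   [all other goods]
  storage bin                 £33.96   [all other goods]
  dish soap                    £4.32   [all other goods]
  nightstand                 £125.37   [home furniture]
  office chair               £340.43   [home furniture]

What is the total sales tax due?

£24.33

Stainless water bottle £15.44: all other goods → 5.5% → £0.85
Spiral notebook £3.29: all other goods → 5.5% → £0.18
Floor lamp £74.18: home furniture, under £175.00 → 0% → £0.00
Umbrella £29.42: all other goods → 5.5% → £1.62
Storage bin £33.96: all other goods → 5.5% → £1.87
Dish soap £4.32: all other goods → 5.5% → £0.24
Nightstand £125.37: home furniture, under £175.00 → 0% → £0.00
Office chair £340.43: home furniture, £175.00 or more → 5.75% → £19.57
Total tax = £0.85 + £0.18 + £1.62 + £1.87 + £0.24 + £19.57 = £24.33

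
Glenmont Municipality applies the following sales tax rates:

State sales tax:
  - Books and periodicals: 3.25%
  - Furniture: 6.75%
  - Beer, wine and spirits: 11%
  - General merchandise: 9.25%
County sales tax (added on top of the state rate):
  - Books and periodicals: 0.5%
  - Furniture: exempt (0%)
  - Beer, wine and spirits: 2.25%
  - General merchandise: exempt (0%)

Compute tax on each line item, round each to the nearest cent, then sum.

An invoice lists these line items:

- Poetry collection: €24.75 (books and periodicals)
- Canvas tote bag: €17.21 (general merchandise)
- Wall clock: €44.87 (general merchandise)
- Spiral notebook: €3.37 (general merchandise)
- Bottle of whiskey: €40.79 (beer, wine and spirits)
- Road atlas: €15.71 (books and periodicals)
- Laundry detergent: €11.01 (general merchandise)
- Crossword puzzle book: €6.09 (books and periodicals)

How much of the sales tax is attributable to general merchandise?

€7.07

Canvas tote bag €17.21: general merchandise → 9.25% + 0% county = 9.25% → €1.59
Wall clock €44.87: general merchandise → 9.25% + 0% county = 9.25% → €4.15
Spiral notebook €3.37: general merchandise → 9.25% + 0% county = 9.25% → €0.31
Laundry detergent €11.01: general merchandise → 9.25% + 0% county = 9.25% → €1.02
Tax on general merchandise = €1.59 + €4.15 + €0.31 + €1.02 = €7.07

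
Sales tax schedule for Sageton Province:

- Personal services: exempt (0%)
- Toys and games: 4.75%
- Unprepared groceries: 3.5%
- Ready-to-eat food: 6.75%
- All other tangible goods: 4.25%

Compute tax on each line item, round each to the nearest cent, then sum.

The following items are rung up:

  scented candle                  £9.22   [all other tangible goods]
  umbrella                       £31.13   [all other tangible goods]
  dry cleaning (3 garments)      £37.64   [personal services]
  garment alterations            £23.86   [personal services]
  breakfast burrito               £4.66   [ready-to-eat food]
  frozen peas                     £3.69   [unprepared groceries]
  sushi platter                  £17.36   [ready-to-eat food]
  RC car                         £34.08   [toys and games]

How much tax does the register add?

£4.94

Scented candle £9.22: all other tangible goods → 4.25% → £0.39
Umbrella £31.13: all other tangible goods → 4.25% → £1.32
Dry cleaning (3 garments) £37.64: personal services → 0% → £0.00
Garment alterations £23.86: personal services → 0% → £0.00
Breakfast burrito £4.66: ready-to-eat food → 6.75% → £0.31
Frozen peas £3.69: unprepared groceries → 3.5% → £0.13
Sushi platter £17.36: ready-to-eat food → 6.75% → £1.17
RC car £34.08: toys and games → 4.75% → £1.62
Total tax = £0.39 + £1.32 + £0.31 + £0.13 + £1.17 + £1.62 = £4.94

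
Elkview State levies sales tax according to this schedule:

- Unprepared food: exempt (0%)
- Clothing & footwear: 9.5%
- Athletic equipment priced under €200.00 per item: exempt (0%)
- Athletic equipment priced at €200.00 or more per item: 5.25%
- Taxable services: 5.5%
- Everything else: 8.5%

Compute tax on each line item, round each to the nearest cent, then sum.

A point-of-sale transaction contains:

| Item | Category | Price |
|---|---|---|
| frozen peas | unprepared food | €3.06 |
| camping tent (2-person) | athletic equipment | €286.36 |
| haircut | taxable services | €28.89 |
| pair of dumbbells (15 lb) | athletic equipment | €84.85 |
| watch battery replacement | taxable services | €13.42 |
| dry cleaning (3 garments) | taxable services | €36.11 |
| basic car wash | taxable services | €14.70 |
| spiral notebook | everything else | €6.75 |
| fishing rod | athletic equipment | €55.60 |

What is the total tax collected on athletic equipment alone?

Camping tent (2-person) €286.36: athletic equipment, €200.00 or more → 5.25% → €15.03
Pair of dumbbells (15 lb) €84.85: athletic equipment, under €200.00 → 0% → €0.00
Fishing rod €55.60: athletic equipment, under €200.00 → 0% → €0.00
Tax on athletic equipment = €15.03 + €0.00 + €0.00 = €15.03

€15.03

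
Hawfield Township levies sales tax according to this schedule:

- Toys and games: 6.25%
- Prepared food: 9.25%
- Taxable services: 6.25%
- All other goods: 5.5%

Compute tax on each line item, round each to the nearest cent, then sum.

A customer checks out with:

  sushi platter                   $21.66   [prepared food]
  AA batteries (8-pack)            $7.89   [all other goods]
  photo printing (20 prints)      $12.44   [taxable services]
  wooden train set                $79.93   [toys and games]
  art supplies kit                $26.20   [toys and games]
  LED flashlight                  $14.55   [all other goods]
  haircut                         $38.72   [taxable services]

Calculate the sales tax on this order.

Sushi platter $21.66: prepared food → 9.25% → $2.00
AA batteries (8-pack) $7.89: all other goods → 5.5% → $0.43
Photo printing (20 prints) $12.44: taxable services → 6.25% → $0.78
Wooden train set $79.93: toys and games → 6.25% → $5.00
Art supplies kit $26.20: toys and games → 6.25% → $1.64
LED flashlight $14.55: all other goods → 5.5% → $0.80
Haircut $38.72: taxable services → 6.25% → $2.42
Total tax = $2.00 + $0.43 + $0.78 + $5.00 + $1.64 + $0.80 + $2.42 = $13.07

$13.07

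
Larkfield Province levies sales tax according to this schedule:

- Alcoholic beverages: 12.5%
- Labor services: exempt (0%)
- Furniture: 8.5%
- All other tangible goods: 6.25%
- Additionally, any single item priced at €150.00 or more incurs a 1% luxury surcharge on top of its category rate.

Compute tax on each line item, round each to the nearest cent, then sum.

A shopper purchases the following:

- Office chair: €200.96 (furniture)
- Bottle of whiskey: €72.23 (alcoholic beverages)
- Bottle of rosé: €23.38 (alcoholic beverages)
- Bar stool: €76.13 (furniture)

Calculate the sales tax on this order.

Office chair €200.96: furniture → 8.5% + 1% surcharge = 9.5% → €19.09
Bottle of whiskey €72.23: alcoholic beverages → 12.5% → €9.03
Bottle of rosé €23.38: alcoholic beverages → 12.5% → €2.92
Bar stool €76.13: furniture → 8.5% → €6.47
Total tax = €19.09 + €9.03 + €2.92 + €6.47 = €37.51

€37.51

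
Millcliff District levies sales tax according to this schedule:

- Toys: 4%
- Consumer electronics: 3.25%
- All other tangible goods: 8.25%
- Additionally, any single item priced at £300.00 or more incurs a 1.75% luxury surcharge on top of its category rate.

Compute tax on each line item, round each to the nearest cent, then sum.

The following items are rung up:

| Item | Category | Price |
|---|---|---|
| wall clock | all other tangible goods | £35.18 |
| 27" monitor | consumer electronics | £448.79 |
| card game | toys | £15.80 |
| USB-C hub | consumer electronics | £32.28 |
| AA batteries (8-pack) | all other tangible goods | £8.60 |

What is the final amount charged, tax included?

Wall clock £35.18: all other tangible goods → 8.25% → £2.90
27" monitor £448.79: consumer electronics → 3.25% + 1.75% surcharge = 5% → £22.44
Card game £15.80: toys → 4% → £0.63
USB-C hub £32.28: consumer electronics → 3.25% → £1.05
AA batteries (8-pack) £8.60: all other tangible goods → 8.25% → £0.71
Subtotal = £540.65; tax = £27.73; total due = £568.38

£568.38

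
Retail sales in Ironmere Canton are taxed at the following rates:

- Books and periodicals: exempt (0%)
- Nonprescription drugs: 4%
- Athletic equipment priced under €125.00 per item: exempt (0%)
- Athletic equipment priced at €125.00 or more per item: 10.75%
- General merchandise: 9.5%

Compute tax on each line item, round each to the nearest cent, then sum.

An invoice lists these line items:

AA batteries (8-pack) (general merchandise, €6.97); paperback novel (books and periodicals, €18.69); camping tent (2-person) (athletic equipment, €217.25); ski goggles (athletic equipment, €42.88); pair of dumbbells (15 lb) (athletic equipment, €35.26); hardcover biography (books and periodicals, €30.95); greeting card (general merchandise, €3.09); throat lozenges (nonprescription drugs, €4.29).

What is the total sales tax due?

€24.47

AA batteries (8-pack) €6.97: general merchandise → 9.5% → €0.66
Paperback novel €18.69: books and periodicals → 0% → €0.00
Camping tent (2-person) €217.25: athletic equipment, €125.00 or more → 10.75% → €23.35
Ski goggles €42.88: athletic equipment, under €125.00 → 0% → €0.00
Pair of dumbbells (15 lb) €35.26: athletic equipment, under €125.00 → 0% → €0.00
Hardcover biography €30.95: books and periodicals → 0% → €0.00
Greeting card €3.09: general merchandise → 9.5% → €0.29
Throat lozenges €4.29: nonprescription drugs → 4% → €0.17
Total tax = €0.66 + €23.35 + €0.29 + €0.17 = €24.47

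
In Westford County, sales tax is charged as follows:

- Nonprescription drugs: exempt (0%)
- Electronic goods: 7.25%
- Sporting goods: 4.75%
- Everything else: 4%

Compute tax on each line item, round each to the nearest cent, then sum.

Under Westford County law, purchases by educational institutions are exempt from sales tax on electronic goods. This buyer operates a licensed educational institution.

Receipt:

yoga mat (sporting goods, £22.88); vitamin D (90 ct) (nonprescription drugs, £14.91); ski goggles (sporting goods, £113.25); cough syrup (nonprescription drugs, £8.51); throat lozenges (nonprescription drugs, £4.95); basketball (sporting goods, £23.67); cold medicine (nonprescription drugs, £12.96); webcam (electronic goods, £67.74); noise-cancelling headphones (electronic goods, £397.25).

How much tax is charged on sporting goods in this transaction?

£7.59

Yoga mat £22.88: sporting goods → 4.75% → £1.09
Ski goggles £113.25: sporting goods → 4.75% → £5.38
Basketball £23.67: sporting goods → 4.75% → £1.12
Tax on sporting goods = £1.09 + £5.38 + £1.12 = £7.59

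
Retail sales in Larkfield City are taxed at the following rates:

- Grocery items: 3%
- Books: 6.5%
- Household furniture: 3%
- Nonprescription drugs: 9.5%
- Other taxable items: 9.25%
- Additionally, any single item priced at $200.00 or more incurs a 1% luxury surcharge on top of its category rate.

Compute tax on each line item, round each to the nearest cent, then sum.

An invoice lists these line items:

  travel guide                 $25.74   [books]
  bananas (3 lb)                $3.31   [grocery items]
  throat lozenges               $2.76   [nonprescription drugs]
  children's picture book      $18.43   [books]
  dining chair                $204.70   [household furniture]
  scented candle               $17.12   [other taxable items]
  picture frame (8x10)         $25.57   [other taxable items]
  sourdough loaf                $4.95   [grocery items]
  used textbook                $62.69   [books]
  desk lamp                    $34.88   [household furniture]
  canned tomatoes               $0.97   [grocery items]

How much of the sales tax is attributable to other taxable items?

$3.95

Scented candle $17.12: other taxable items → 9.25% → $1.58
Picture frame (8x10) $25.57: other taxable items → 9.25% → $2.37
Tax on other taxable items = $1.58 + $2.37 = $3.95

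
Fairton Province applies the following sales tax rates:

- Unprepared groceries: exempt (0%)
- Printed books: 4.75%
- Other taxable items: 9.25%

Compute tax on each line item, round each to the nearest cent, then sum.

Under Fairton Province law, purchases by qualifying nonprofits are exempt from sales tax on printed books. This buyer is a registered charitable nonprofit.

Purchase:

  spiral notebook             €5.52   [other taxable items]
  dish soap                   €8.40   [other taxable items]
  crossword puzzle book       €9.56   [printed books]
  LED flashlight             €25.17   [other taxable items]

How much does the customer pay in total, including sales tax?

Spiral notebook €5.52: other taxable items → 9.25% → €0.51
Dish soap €8.40: other taxable items → 9.25% → €0.78
Crossword puzzle book €9.56: printed books, buyer-exempt → 0% → €0.00
LED flashlight €25.17: other taxable items → 9.25% → €2.33
Subtotal = €48.65; tax = €3.62; total due = €52.27

€52.27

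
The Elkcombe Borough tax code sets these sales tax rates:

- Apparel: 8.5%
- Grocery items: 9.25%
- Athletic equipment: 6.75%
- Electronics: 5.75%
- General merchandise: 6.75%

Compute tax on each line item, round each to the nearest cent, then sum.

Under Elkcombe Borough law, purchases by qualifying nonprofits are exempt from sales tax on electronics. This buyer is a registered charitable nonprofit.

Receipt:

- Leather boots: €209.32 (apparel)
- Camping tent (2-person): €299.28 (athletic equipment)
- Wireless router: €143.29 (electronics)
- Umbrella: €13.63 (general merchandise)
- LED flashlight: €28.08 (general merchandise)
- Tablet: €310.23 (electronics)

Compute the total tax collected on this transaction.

Leather boots €209.32: apparel → 8.5% → €17.79
Camping tent (2-person) €299.28: athletic equipment → 6.75% → €20.20
Wireless router €143.29: electronics, buyer-exempt → 0% → €0.00
Umbrella €13.63: general merchandise → 6.75% → €0.92
LED flashlight €28.08: general merchandise → 6.75% → €1.90
Tablet €310.23: electronics, buyer-exempt → 0% → €0.00
Total tax = €17.79 + €20.20 + €0.92 + €1.90 = €40.81

€40.81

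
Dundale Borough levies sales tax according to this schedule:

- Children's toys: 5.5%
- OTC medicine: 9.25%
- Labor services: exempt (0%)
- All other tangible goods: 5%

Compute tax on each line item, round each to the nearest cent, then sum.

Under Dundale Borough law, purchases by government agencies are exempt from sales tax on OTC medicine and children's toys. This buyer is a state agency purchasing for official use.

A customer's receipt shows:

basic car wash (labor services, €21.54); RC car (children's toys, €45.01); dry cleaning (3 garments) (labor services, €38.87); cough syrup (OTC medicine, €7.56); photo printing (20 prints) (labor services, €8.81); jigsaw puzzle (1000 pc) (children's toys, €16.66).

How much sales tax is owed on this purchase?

Basic car wash €21.54: labor services → 0% → €0.00
RC car €45.01: children's toys, buyer-exempt → 0% → €0.00
Dry cleaning (3 garments) €38.87: labor services → 0% → €0.00
Cough syrup €7.56: OTC medicine, buyer-exempt → 0% → €0.00
Photo printing (20 prints) €8.81: labor services → 0% → €0.00
Jigsaw puzzle (1000 pc) €16.66: children's toys, buyer-exempt → 0% → €0.00
Total tax = €0.00

€0.00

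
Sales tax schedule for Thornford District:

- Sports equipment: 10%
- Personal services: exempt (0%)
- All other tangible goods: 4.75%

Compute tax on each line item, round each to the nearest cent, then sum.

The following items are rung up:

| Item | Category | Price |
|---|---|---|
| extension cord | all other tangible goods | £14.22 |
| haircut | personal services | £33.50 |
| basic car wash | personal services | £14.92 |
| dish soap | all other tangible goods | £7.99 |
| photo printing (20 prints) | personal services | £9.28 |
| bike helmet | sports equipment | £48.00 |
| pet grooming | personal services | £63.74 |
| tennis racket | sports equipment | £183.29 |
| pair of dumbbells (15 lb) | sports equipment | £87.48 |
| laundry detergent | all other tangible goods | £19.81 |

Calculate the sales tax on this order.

Extension cord £14.22: all other tangible goods → 4.75% → £0.68
Haircut £33.50: personal services → 0% → £0.00
Basic car wash £14.92: personal services → 0% → £0.00
Dish soap £7.99: all other tangible goods → 4.75% → £0.38
Photo printing (20 prints) £9.28: personal services → 0% → £0.00
Bike helmet £48.00: sports equipment → 10% → £4.80
Pet grooming £63.74: personal services → 0% → £0.00
Tennis racket £183.29: sports equipment → 10% → £18.33
Pair of dumbbells (15 lb) £87.48: sports equipment → 10% → £8.75
Laundry detergent £19.81: all other tangible goods → 4.75% → £0.94
Total tax = £0.68 + £0.38 + £4.80 + £18.33 + £8.75 + £0.94 = £33.88

£33.88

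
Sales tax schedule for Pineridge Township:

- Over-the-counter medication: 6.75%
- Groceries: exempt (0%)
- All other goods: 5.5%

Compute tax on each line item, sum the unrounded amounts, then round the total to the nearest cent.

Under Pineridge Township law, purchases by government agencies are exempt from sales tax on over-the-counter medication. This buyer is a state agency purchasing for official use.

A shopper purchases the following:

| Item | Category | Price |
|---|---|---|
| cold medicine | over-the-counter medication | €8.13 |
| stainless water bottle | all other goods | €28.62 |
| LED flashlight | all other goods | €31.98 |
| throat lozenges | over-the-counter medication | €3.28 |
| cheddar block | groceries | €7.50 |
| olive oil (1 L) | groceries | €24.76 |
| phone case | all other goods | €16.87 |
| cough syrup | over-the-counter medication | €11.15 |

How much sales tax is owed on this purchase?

€4.26

Cold medicine €8.13: over-the-counter medication, buyer-exempt → 0% → €0.00
Stainless water bottle €28.62: all other goods → 5.5% → €1.5741
LED flashlight €31.98: all other goods → 5.5% → €1.7589
Throat lozenges €3.28: over-the-counter medication, buyer-exempt → 0% → €0.00
Cheddar block €7.50: groceries → 0% → €0.00
Olive oil (1 L) €24.76: groceries → 0% → €0.00
Phone case €16.87: all other goods → 5.5% → €0.92785
Cough syrup €11.15: over-the-counter medication, buyer-exempt → 0% → €0.00
Unrounded tax sum = €4.26085 → €4.26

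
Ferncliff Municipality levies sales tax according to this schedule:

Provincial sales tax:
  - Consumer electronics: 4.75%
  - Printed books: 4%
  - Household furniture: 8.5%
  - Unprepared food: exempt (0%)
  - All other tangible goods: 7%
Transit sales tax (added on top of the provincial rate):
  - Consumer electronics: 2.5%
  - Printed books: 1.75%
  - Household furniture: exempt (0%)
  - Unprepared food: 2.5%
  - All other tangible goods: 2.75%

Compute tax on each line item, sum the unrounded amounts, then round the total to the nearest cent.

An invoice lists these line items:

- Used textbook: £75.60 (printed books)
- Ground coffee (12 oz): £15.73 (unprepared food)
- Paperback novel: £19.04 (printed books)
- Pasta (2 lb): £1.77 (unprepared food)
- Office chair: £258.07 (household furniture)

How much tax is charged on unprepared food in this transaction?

£0.44

Ground coffee (12 oz) £15.73: unprepared food → 0% + 2.5% transit = 2.5% → £0.39325
Pasta (2 lb) £1.77: unprepared food → 0% + 2.5% transit = 2.5% → £0.04425
Tax on unprepared food: unrounded sum = £0.4375 → £0.44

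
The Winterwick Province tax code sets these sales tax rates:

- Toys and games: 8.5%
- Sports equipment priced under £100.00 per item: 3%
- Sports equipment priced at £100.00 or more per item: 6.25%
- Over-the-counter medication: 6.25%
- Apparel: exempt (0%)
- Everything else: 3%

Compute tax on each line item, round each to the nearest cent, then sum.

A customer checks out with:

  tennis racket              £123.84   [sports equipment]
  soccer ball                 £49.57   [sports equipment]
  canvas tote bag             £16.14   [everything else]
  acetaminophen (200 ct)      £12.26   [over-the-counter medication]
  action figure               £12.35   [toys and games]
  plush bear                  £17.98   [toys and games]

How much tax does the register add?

Tennis racket £123.84: sports equipment, £100.00 or more → 6.25% → £7.74
Soccer ball £49.57: sports equipment, under £100.00 → 3% → £1.49
Canvas tote bag £16.14: everything else → 3% → £0.48
Acetaminophen (200 ct) £12.26: over-the-counter medication → 6.25% → £0.77
Action figure £12.35: toys and games → 8.5% → £1.05
Plush bear £17.98: toys and games → 8.5% → £1.53
Total tax = £7.74 + £1.49 + £0.48 + £0.77 + £1.05 + £1.53 = £13.06

£13.06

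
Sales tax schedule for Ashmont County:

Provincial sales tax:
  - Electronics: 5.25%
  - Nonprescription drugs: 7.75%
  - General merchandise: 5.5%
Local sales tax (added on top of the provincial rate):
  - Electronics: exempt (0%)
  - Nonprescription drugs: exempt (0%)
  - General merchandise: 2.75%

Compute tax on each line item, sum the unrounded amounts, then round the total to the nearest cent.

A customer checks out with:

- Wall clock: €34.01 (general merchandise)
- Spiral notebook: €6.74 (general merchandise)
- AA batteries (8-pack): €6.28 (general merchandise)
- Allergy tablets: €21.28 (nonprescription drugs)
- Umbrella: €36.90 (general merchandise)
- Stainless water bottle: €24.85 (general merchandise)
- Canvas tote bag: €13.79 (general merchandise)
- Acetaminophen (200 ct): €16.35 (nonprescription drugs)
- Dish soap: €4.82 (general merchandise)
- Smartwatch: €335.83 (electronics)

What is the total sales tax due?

Wall clock €34.01: general merchandise → 5.5% + 2.75% local = 8.25% → €2.805825
Spiral notebook €6.74: general merchandise → 5.5% + 2.75% local = 8.25% → €0.55605
AA batteries (8-pack) €6.28: general merchandise → 5.5% + 2.75% local = 8.25% → €0.5181
Allergy tablets €21.28: nonprescription drugs → 7.75% + 0% local = 7.75% → €1.6492
Umbrella €36.90: general merchandise → 5.5% + 2.75% local = 8.25% → €3.04425
Stainless water bottle €24.85: general merchandise → 5.5% + 2.75% local = 8.25% → €2.050125
Canvas tote bag €13.79: general merchandise → 5.5% + 2.75% local = 8.25% → €1.137675
Acetaminophen (200 ct) €16.35: nonprescription drugs → 7.75% + 0% local = 7.75% → €1.267125
Dish soap €4.82: general merchandise → 5.5% + 2.75% local = 8.25% → €0.39765
Smartwatch €335.83: electronics → 5.25% + 0% local = 5.25% → €17.631075
Unrounded tax sum = €31.057075 → €31.06

€31.06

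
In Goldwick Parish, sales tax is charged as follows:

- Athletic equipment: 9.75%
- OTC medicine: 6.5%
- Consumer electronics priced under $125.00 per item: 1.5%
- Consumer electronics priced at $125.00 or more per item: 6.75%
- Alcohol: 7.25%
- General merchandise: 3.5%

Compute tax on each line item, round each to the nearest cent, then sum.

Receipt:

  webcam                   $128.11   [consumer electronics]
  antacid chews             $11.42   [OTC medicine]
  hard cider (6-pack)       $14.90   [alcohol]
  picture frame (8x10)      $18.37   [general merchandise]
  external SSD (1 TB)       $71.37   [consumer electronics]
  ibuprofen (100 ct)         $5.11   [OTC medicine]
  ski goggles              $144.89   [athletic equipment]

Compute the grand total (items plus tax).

$420.81

Webcam $128.11: consumer electronics, $125.00 or more → 6.75% → $8.65
Antacid chews $11.42: OTC medicine → 6.5% → $0.74
Hard cider (6-pack) $14.90: alcohol → 7.25% → $1.08
Picture frame (8x10) $18.37: general merchandise → 3.5% → $0.64
External SSD (1 TB) $71.37: consumer electronics, under $125.00 → 1.5% → $1.07
Ibuprofen (100 ct) $5.11: OTC medicine → 6.5% → $0.33
Ski goggles $144.89: athletic equipment → 9.75% → $14.13
Subtotal = $394.17; tax = $26.64; total due = $420.81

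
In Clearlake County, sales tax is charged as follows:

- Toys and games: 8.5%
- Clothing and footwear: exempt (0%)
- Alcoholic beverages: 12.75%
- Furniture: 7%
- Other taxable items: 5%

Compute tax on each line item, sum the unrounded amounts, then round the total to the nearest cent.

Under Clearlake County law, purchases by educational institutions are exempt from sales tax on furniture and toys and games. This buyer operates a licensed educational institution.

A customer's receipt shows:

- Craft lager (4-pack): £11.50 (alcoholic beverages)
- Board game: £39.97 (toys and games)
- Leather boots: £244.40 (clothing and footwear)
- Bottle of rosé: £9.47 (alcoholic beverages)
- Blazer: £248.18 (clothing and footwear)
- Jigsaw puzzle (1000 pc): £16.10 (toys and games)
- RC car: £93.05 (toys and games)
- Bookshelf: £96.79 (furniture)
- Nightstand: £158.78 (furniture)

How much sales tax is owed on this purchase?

Craft lager (4-pack) £11.50: alcoholic beverages → 12.75% → £1.46625
Board game £39.97: toys and games, buyer-exempt → 0% → £0.00
Leather boots £244.40: clothing and footwear → 0% → £0.00
Bottle of rosé £9.47: alcoholic beverages → 12.75% → £1.207425
Blazer £248.18: clothing and footwear → 0% → £0.00
Jigsaw puzzle (1000 pc) £16.10: toys and games, buyer-exempt → 0% → £0.00
RC car £93.05: toys and games, buyer-exempt → 0% → £0.00
Bookshelf £96.79: furniture, buyer-exempt → 0% → £0.00
Nightstand £158.78: furniture, buyer-exempt → 0% → £0.00
Unrounded tax sum = £2.673675 → £2.67

£2.67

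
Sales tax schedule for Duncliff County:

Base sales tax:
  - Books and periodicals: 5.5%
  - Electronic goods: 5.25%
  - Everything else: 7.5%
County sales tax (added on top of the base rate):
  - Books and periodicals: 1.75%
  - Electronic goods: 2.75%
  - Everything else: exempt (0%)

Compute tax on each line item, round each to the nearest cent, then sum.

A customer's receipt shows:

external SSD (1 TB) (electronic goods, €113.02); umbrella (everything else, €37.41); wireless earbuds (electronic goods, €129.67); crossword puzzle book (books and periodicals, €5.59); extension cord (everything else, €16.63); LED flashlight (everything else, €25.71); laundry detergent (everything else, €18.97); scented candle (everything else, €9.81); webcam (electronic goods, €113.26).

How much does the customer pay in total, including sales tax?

€507.10

External SSD (1 TB) €113.02: electronic goods → 5.25% + 2.75% county = 8% → €9.04
Umbrella €37.41: everything else → 7.5% + 0% county = 7.5% → €2.81
Wireless earbuds €129.67: electronic goods → 5.25% + 2.75% county = 8% → €10.37
Crossword puzzle book €5.59: books and periodicals → 5.5% + 1.75% county = 7.25% → €0.41
Extension cord €16.63: everything else → 7.5% + 0% county = 7.5% → €1.25
LED flashlight €25.71: everything else → 7.5% + 0% county = 7.5% → €1.93
Laundry detergent €18.97: everything else → 7.5% + 0% county = 7.5% → €1.42
Scented candle €9.81: everything else → 7.5% + 0% county = 7.5% → €0.74
Webcam €113.26: electronic goods → 5.25% + 2.75% county = 8% → €9.06
Subtotal = €470.07; tax = €37.03; total due = €507.10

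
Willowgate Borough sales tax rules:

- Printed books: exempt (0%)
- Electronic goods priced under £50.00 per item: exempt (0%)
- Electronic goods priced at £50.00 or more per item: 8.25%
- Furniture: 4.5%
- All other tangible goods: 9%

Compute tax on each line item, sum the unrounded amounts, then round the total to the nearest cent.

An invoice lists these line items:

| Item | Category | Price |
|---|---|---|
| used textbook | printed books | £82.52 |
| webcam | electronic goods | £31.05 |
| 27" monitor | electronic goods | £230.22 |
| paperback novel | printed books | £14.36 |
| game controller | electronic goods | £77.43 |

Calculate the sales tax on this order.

Used textbook £82.52: printed books → 0% → £0.00
Webcam £31.05: electronic goods, under £50.00 → 0% → £0.00
27" monitor £230.22: electronic goods, £50.00 or more → 8.25% → £18.99315
Paperback novel £14.36: printed books → 0% → £0.00
Game controller £77.43: electronic goods, £50.00 or more → 8.25% → £6.387975
Unrounded tax sum = £25.381125 → £25.38

£25.38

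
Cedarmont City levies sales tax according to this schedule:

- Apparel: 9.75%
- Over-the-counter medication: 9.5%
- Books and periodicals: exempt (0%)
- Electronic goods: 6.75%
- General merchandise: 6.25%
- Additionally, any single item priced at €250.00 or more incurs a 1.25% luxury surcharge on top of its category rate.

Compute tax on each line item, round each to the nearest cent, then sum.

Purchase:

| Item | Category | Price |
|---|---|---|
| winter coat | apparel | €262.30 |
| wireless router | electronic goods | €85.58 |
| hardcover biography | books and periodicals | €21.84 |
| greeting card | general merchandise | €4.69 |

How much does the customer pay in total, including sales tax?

Winter coat €262.30: apparel → 9.75% + 1.25% surcharge = 11% → €28.85
Wireless router €85.58: electronic goods → 6.75% → €5.78
Hardcover biography €21.84: books and periodicals → 0% → €0.00
Greeting card €4.69: general merchandise → 6.25% → €0.29
Subtotal = €374.41; tax = €34.92; total due = €409.33

€409.33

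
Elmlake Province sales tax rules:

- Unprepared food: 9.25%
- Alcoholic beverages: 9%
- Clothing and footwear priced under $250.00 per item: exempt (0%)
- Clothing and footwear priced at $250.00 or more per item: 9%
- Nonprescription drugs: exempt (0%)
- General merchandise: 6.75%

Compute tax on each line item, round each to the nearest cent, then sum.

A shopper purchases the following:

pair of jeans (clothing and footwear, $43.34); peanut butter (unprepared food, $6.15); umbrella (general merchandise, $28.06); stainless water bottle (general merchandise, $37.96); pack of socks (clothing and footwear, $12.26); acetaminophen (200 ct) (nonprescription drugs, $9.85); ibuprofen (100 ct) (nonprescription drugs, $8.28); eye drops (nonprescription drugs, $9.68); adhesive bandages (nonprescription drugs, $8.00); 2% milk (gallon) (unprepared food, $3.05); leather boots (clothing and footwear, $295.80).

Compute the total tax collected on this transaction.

Pair of jeans $43.34: clothing and footwear, under $250.00 → 0% → $0.00
Peanut butter $6.15: unprepared food → 9.25% → $0.57
Umbrella $28.06: general merchandise → 6.75% → $1.89
Stainless water bottle $37.96: general merchandise → 6.75% → $2.56
Pack of socks $12.26: clothing and footwear, under $250.00 → 0% → $0.00
Acetaminophen (200 ct) $9.85: nonprescription drugs → 0% → $0.00
Ibuprofen (100 ct) $8.28: nonprescription drugs → 0% → $0.00
Eye drops $9.68: nonprescription drugs → 0% → $0.00
Adhesive bandages $8.00: nonprescription drugs → 0% → $0.00
2% milk (gallon) $3.05: unprepared food → 9.25% → $0.28
Leather boots $295.80: clothing and footwear, $250.00 or more → 9% → $26.62
Total tax = $0.57 + $1.89 + $2.56 + $0.28 + $26.62 = $31.92

$31.92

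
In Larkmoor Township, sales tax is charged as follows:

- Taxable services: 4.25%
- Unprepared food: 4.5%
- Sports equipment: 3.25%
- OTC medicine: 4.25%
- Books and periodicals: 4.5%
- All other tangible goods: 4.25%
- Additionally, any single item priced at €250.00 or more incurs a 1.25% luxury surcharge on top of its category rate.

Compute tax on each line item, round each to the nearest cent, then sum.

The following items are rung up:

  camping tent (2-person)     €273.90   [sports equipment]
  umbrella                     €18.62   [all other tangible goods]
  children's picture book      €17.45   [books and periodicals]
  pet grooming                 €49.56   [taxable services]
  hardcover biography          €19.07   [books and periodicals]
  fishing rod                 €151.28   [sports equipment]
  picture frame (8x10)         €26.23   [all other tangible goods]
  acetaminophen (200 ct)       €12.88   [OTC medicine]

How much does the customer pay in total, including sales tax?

Camping tent (2-person) €273.90: sports equipment → 3.25% + 1.25% surcharge = 4.5% → €12.33
Umbrella €18.62: all other tangible goods → 4.25% → €0.79
Children's picture book €17.45: books and periodicals → 4.5% → €0.79
Pet grooming €49.56: taxable services → 4.25% → €2.11
Hardcover biography €19.07: books and periodicals → 4.5% → €0.86
Fishing rod €151.28: sports equipment → 3.25% → €4.92
Picture frame (8x10) €26.23: all other tangible goods → 4.25% → €1.11
Acetaminophen (200 ct) €12.88: OTC medicine → 4.25% → €0.55
Subtotal = €568.99; tax = €23.46; total due = €592.45

€592.45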